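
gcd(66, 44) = 22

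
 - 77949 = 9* ( - 8661 )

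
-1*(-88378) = 88378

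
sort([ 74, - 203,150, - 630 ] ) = [ - 630, -203, 74, 150]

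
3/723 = 1/241 = 0.00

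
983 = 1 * 983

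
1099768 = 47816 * 23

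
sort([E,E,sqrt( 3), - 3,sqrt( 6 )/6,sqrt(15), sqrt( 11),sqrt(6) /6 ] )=[ - 3,sqrt ( 6) /6,sqrt( 6)/6,  sqrt(3),E,E, sqrt( 11 ),sqrt( 15) ]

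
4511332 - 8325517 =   -  3814185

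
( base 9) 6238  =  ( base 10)4571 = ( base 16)11db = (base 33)46h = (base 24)7MB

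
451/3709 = 451/3709 = 0.12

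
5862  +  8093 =13955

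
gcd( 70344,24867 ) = 9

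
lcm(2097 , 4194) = 4194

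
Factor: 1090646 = 2^1*587^1*929^1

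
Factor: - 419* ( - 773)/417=323887/417= 3^( - 1)*139^(-1)*419^1  *  773^1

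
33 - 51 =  - 18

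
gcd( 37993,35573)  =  1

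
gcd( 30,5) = 5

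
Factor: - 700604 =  - 2^2*17^1*10303^1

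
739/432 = 739/432 = 1.71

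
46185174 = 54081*854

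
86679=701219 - 614540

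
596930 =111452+485478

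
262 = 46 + 216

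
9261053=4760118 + 4500935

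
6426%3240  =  3186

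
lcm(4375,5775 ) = 144375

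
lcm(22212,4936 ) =44424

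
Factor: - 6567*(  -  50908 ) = 2^2*3^1*11^2*13^1*89^1*199^1 = 334312836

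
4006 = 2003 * 2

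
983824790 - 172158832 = 811665958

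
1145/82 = 1145/82  =  13.96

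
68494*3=205482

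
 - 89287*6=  - 535722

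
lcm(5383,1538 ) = 10766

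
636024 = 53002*12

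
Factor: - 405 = -3^4*5^1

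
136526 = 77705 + 58821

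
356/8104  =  89/2026 = 0.04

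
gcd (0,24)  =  24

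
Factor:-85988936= - 2^3*11^1*977147^1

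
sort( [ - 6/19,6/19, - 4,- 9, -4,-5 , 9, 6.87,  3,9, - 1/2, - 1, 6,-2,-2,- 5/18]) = [-9 ,-5, - 4, - 4, - 2, - 2, - 1, -1/2  ,-6/19,  -  5/18, 6/19,3 , 6,  6.87,9, 9] 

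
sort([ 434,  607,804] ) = [ 434, 607,804 ] 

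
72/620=18/155 = 0.12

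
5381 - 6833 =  - 1452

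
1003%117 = 67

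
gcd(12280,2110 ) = 10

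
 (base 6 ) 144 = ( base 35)1t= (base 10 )64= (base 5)224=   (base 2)1000000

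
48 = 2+46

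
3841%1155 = 376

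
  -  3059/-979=3 + 122/979 = 3.12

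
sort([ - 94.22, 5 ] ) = [ - 94.22, 5 ] 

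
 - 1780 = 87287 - 89067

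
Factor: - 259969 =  - 23^1*89^1*127^1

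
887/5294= 887/5294 = 0.17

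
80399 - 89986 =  - 9587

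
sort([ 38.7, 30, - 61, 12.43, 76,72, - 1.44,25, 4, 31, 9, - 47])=[-61, - 47, - 1.44,4,9, 12.43, 25,  30,31, 38.7 , 72,76]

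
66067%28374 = 9319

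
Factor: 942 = 2^1*3^1*157^1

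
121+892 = 1013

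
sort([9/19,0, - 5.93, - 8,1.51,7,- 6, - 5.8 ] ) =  [ - 8, - 6, - 5.93, - 5.8,0, 9/19,1.51, 7 ]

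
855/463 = 1+392/463 =1.85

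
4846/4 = 2423/2 = 1211.50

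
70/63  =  1 + 1/9 = 1.11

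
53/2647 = 53/2647 = 0.02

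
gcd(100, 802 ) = 2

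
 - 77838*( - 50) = 3891900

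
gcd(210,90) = 30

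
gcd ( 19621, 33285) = 7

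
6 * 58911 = 353466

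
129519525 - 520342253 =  - 390822728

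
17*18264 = 310488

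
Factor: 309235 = 5^1*23^1*2689^1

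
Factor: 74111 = 37^1 *2003^1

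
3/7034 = 3/7034 = 0.00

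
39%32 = 7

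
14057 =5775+8282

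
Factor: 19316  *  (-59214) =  - 2^3*3^1*11^1 * 71^1*139^1 * 439^1 = -1143777624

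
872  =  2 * 436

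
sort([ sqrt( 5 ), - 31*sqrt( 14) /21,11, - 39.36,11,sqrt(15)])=[ - 39.36,  -  31 * sqrt( 14)/21,sqrt( 5),sqrt(15),11, 11 ]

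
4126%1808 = 510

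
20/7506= 10/3753 = 0.00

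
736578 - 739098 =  - 2520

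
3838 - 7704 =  - 3866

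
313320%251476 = 61844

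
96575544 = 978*98748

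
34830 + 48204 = 83034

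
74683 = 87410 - 12727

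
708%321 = 66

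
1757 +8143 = 9900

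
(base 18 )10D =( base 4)11101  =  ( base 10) 337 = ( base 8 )521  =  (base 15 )177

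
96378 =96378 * 1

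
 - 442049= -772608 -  - 330559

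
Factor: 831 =3^1*277^1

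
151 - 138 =13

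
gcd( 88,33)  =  11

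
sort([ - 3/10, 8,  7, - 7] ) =[ - 7, - 3/10,7,8]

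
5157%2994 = 2163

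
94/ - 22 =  - 5 + 8/11 = -  4.27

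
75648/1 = 75648 = 75648.00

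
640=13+627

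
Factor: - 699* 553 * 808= - 2^3*3^1*7^1*79^1*101^1*233^1  =  -312329976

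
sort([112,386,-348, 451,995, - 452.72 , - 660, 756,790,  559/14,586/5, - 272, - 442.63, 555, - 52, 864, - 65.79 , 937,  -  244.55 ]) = [ - 660, - 452.72, - 442.63, - 348, - 272 , - 244.55, - 65.79,  -  52 , 559/14, 112, 586/5,386, 451, 555,756,790, 864, 937, 995 ] 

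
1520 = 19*80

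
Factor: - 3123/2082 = -3/2 = -2^( - 1)*3^1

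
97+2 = 99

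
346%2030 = 346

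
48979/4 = 48979/4 =12244.75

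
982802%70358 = 68148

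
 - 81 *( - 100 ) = 8100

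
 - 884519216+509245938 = -375273278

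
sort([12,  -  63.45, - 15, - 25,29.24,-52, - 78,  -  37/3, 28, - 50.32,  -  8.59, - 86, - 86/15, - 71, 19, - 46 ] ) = [ - 86, - 78,-71, - 63.45, - 52,-50.32,  -  46 , - 25, - 15 ,  -  37/3 , -8.59 ,-86/15, 12, 19, 28,29.24 ] 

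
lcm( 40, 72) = 360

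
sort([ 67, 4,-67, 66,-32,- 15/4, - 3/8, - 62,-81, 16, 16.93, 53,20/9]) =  [ - 81,-67,  -  62, - 32,-15/4,-3/8, 20/9,  4, 16, 16.93,53, 66,  67 ]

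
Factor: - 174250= - 2^1*5^3*17^1*41^1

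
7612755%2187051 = 1051602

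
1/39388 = 1/39388 = 0.00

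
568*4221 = 2397528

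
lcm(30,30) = 30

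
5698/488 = 11+165/244 = 11.68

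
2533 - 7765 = -5232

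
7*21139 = 147973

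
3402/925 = 3 + 627/925 = 3.68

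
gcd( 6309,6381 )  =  9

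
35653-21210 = 14443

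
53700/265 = 202+34/53  =  202.64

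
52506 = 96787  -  44281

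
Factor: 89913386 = 2^1*44956693^1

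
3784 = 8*473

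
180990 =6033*30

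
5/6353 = 5/6353 = 0.00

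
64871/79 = 821 + 12/79 = 821.15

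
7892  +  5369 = 13261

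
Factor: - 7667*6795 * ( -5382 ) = 280387480230 =2^1*3^4 * 5^1*11^1*13^1 * 17^1 * 23^1*41^1 * 151^1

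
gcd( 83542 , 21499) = 1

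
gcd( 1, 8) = 1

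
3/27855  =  1/9285 = 0.00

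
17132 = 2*8566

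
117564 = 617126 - 499562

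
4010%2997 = 1013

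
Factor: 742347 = 3^2  *  82483^1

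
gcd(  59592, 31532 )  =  4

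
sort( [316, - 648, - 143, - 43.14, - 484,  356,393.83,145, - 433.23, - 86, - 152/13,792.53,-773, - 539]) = [-773, - 648,-539, - 484, - 433.23, - 143, - 86,-43.14,-152/13  ,  145,316,  356, 393.83,792.53 ] 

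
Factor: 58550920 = 2^3 *5^1*1463773^1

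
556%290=266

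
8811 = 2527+6284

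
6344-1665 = 4679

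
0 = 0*515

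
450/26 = 17 + 4/13 = 17.31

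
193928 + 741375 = 935303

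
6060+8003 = 14063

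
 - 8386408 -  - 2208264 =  - 6178144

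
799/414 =1  +  385/414 = 1.93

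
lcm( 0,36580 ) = 0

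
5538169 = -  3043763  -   -8581932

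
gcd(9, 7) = 1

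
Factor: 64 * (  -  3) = - 192 = - 2^6*3^1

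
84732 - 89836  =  -5104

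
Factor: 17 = 17^1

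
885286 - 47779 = 837507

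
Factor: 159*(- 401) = -63759 = - 3^1*53^1*401^1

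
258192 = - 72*( - 3586)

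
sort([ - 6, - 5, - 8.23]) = [ - 8.23,-6, - 5 ]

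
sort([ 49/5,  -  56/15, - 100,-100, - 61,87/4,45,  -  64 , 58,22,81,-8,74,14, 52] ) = [ - 100, - 100, - 64, - 61 , - 8, - 56/15, 49/5,14,  87/4,22,45,52, 58,74 , 81]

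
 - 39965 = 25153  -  65118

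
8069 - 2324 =5745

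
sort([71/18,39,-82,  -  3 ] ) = [-82 ,-3, 71/18,39 ]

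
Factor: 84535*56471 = 5^1*11^1*29^1*53^1*149^1*379^1 =4773775985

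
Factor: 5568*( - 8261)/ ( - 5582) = 22998624/2791 = 2^5*3^1*11^1*29^1*751^1*2791^(-1 )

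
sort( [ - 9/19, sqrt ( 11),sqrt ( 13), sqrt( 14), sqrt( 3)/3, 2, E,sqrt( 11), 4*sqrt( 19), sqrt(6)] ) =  [ - 9/19,sqrt( 3 ) /3,2,  sqrt(6 ), E, sqrt( 11), sqrt( 11), sqrt(13 ), sqrt( 14), 4*sqrt( 19 ) ] 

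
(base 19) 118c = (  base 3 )101010111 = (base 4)1303120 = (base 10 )7384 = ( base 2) 1110011011000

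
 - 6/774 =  - 1 + 128/129 = - 0.01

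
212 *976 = 206912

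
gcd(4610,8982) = 2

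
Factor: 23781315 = 3^1*5^1*67^1*23663^1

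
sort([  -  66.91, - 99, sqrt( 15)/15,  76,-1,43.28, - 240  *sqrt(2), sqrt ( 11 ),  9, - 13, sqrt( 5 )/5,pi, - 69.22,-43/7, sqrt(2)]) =[-240*sqrt(2), - 99, - 69.22, - 66.91, - 13,-43/7, - 1,sqrt( 15)/15,sqrt( 5)/5 , sqrt(2),pi, sqrt( 11), 9,43.28, 76]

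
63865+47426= 111291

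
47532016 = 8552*5558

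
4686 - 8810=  - 4124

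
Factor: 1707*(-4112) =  - 7019184 = - 2^4*3^1*257^1*569^1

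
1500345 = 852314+648031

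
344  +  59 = 403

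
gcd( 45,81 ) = 9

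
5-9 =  - 4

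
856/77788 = 214/19447= 0.01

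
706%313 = 80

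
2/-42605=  - 2/42605= -0.00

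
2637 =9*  293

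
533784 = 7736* 69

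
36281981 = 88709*409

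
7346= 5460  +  1886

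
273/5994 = 91/1998 = 0.05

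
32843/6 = 32843/6 = 5473.83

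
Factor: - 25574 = - 2^1*19^1*673^1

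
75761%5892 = 5057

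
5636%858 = 488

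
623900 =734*850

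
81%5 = 1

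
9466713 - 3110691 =6356022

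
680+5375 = 6055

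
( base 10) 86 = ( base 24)3E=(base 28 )32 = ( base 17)51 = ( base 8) 126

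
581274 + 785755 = 1367029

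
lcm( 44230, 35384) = 176920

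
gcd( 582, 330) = 6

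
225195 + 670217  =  895412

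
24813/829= 29+772/829 = 29.93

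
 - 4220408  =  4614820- 8835228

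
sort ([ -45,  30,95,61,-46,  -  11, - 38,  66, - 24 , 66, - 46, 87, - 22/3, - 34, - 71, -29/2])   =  [ - 71, - 46 , - 46,-45, - 38,  -  34, - 24,  -  29/2, - 11, - 22/3  ,  30, 61,66,  66,87, 95]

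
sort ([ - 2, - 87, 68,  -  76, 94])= [ - 87 , - 76, - 2, 68, 94]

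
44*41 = 1804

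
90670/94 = 964 + 27/47 = 964.57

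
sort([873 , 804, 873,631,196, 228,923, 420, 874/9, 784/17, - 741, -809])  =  [ - 809,- 741 , 784/17,874/9, 196,  228 , 420,  631,804, 873 , 873,  923 ] 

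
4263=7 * 609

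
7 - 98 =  - 91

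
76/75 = 76/75= 1.01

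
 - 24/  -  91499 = 24/91499  =  0.00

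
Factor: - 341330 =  - 2^1*5^1 * 11^1 * 29^1 * 107^1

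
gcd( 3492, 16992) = 36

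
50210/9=50210/9= 5578.89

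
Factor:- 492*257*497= - 2^2*3^1 * 7^1 * 41^1 *71^1 * 257^1 = - 62842668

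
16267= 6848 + 9419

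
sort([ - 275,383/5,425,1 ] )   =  [- 275, 1,  383/5, 425 ]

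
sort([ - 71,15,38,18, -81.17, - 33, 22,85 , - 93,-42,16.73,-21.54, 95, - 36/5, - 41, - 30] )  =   [  -  93, - 81.17, - 71, - 42, - 41, - 33,  -  30, - 21.54, - 36/5 , 15, 16.73,18,22,  38, 85, 95 ]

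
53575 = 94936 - 41361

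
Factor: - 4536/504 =  -  3^2 = - 9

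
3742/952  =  1871/476 = 3.93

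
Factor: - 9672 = -2^3 * 3^1 *13^1*31^1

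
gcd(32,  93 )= 1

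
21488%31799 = 21488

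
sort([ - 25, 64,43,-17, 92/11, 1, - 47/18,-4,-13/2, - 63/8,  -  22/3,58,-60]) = [ - 60,-25,-17, - 63/8, - 22/3,-13/2,  -  4,  -  47/18,1,92/11, 43,58,64]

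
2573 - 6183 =-3610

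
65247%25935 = 13377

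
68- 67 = 1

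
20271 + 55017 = 75288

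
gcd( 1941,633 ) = 3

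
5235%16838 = 5235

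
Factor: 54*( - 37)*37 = -2^1*3^3  *37^2 = -73926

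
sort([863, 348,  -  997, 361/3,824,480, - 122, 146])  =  [ - 997, - 122,361/3,146,348,480,824,863] 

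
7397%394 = 305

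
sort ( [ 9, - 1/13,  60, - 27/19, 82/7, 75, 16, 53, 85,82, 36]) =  [ - 27/19 , - 1/13, 9, 82/7 , 16,  36,  53,  60, 75, 82 , 85 ] 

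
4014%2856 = 1158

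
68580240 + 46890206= 115470446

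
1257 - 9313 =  - 8056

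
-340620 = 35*( - 9732)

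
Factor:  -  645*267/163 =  - 3^2*5^1*43^1*89^1 * 163^(  -  1 ) = - 172215/163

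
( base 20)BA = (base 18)CE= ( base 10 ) 230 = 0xE6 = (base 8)346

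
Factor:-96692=  -  2^2*23^1*1051^1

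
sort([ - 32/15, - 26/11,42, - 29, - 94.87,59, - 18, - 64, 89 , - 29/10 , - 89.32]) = [ - 94.87,-89.32, - 64, - 29, - 18, - 29/10,-26/11, - 32/15,42, 59, 89]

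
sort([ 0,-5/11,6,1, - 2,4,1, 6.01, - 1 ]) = [ - 2, - 1,  -  5/11, 0, 1, 1,4, 6,6.01 ]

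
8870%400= 70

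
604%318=286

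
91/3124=91/3124 = 0.03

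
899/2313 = 899/2313=0.39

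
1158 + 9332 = 10490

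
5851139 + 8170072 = 14021211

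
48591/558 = 87 + 5/62 = 87.08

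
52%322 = 52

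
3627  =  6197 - 2570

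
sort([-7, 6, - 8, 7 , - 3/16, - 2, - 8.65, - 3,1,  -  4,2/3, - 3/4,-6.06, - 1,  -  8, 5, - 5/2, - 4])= [ - 8.65, - 8, - 8,-7, - 6.06, - 4,- 4, - 3, - 5/2, - 2, - 1,  -  3/4,-3/16,2/3,1, 5, 6,7] 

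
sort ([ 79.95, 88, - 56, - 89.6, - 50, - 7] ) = [ - 89.6, - 56, - 50, - 7, 79.95,88] 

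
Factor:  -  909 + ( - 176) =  - 5^1*7^1*31^1 = -1085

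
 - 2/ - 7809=2/7809=   0.00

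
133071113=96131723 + 36939390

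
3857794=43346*89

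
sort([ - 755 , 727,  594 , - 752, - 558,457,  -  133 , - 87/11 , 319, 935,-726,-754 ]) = [ - 755 , - 754,-752,-726 ,  -  558, - 133, - 87/11 , 319, 457,594, 727,935]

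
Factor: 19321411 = 19321411^1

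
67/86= 67/86 = 0.78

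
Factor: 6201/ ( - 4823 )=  - 9/7 = - 3^2*7^(  -  1)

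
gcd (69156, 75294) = 18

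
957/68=14 +5/68 = 14.07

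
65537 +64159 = 129696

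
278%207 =71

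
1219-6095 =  - 4876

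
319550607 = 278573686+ 40976921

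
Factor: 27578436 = 2^2*3^1 *2298203^1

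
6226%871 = 129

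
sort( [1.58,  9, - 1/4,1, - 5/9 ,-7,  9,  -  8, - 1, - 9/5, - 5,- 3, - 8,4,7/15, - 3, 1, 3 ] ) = [ - 8, - 8, - 7, - 5, - 3, - 3, - 9/5,-1,-5/9 , - 1/4,7/15, 1,  1, 1.58,3,4, 9,9]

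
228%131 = 97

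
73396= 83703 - 10307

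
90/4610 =9/461 = 0.02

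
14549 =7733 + 6816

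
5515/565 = 1103/113=9.76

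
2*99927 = 199854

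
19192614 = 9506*2019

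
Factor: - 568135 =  - 5^1 * 37^2*83^1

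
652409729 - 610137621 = 42272108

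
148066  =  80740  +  67326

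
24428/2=12214 = 12214.00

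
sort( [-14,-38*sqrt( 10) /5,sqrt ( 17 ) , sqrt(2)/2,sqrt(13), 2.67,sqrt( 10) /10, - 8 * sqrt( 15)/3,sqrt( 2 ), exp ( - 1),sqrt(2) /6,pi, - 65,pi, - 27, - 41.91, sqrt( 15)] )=[ - 65,-41.91, -27, - 38 * sqrt( 10) /5, - 14, - 8*sqrt( 15)/3,sqrt( 2) /6,sqrt( 10 )/10,exp( - 1), sqrt( 2)/2,sqrt( 2 ), 2.67, pi,pi,sqrt( 13 ), sqrt( 15 ), sqrt( 17)]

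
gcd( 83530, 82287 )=1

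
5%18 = 5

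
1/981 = 1/981  =  0.00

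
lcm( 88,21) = 1848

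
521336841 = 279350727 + 241986114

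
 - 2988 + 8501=5513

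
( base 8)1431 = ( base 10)793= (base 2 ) 1100011001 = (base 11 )661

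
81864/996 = 82+16/83 = 82.19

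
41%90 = 41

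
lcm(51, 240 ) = 4080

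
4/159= 4/159=0.03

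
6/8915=6/8915 = 0.00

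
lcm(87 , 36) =1044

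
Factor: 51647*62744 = 3240539368 = 2^3*11^1*23^1*31^1 * 51647^1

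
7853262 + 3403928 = 11257190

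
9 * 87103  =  783927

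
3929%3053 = 876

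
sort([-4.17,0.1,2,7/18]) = [ - 4.17 , 0.1,7/18, 2]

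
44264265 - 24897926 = 19366339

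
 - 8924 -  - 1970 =- 6954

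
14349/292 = 14349/292 =49.14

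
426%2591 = 426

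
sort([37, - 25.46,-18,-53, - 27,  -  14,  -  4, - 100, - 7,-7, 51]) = [ - 100, -53,  -  27, - 25.46, - 18, -14,-7, - 7,-4 , 37,51 ] 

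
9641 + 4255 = 13896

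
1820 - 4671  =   - 2851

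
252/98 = 2 +4/7 =2.57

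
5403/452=5403/452 = 11.95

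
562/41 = 562/41 = 13.71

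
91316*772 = 70495952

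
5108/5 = 1021+3/5 = 1021.60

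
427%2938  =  427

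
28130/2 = 14065= 14065.00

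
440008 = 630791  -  190783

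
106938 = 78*1371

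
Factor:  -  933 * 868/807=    - 2^2*7^1* 31^1*269^( - 1)*311^1 = -269948/269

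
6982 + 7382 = 14364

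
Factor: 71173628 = 2^2*17^1*79^1*13249^1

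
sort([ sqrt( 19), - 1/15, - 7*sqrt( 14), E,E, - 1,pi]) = [ - 7*sqrt (14),-1, - 1/15  ,  E,E,  pi, sqrt ( 19) ] 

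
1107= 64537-63430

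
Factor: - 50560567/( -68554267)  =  17^1 *223^1*601^( - 1) * 13337^1*114067^( - 1 )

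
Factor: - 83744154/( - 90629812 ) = 3220929/3485762=2^(-1)*3^2*7^ (  -  2 )*167^1*2143^1*35569^(- 1)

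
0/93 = 0  =  0.00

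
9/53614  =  9/53614= 0.00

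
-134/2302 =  - 1 + 1084/1151 = -0.06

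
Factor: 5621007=3^1*7^1  *267667^1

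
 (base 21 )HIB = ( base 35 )6fb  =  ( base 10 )7886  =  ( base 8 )17316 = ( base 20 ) JE6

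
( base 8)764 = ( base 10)500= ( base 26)j6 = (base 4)13310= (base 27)IE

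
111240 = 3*37080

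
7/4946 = 7/4946= 0.00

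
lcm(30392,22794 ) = 91176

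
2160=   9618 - 7458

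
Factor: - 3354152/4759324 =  - 838538/1189831 = - 2^1*227^1*1847^1 * 1189831^( - 1 )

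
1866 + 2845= 4711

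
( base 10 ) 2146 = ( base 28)2KI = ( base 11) 1681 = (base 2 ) 100001100010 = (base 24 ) 3ha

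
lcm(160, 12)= 480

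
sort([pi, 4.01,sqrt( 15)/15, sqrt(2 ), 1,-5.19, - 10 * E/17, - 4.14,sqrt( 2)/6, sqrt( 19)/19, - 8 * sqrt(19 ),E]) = [ -8 * sqrt( 19),-5.19 ,-4.14,-10 * E/17,sqrt( 19)/19,sqrt(2)/6,sqrt(15)/15,1, sqrt( 2), E,pi,4.01]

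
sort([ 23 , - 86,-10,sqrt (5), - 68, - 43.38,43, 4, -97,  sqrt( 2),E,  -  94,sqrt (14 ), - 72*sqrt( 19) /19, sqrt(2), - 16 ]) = [- 97, - 94, - 86,-68, - 43.38, - 72*sqrt( 19)/19, - 16,-10,sqrt( 2 ),  sqrt(2 ),sqrt( 5),E, sqrt(14),4, 23,43] 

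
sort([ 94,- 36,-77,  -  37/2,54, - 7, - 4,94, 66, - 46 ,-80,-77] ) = [-80,-77, -77,  -  46, - 36,-37/2,  -  7, - 4,54 , 66, 94,94]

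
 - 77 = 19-96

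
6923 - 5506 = 1417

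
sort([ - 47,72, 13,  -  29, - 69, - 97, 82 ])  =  [ - 97  ,  -  69, - 47,- 29, 13,72, 82]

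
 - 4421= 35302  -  39723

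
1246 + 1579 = 2825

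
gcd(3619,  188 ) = 47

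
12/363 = 4/121 = 0.03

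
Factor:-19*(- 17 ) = 17^1*19^1=323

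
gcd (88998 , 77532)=546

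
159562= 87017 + 72545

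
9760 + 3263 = 13023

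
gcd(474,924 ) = 6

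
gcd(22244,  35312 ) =4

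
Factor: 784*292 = 2^6*7^2 * 73^1= 228928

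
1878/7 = 268 + 2/7  =  268.29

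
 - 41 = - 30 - 11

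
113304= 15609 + 97695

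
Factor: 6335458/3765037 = 2^1*17^2*43^( - 1 )*97^1*113^1*87559^( - 1 )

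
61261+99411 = 160672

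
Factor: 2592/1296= 2 = 2^1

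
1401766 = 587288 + 814478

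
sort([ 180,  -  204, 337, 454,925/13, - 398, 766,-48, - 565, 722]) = [ - 565, - 398, - 204, - 48, 925/13, 180,337, 454, 722,766]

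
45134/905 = 49 + 789/905 = 49.87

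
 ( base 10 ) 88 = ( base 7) 154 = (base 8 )130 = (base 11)80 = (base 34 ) 2k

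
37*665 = 24605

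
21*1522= 31962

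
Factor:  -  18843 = -3^1*11^1*571^1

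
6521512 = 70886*92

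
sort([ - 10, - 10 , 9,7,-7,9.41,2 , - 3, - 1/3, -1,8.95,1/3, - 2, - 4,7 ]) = [ - 10, - 10,-7, - 4, - 3, - 2,  -  1, - 1/3,1/3, 2,7,7,8.95 , 9, 9.41 ] 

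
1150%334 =148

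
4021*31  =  124651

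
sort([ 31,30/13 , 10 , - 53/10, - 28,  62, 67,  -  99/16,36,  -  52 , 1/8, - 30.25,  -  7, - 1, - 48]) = [ - 52, - 48, - 30.25, - 28, - 7, - 99/16, - 53/10, - 1,1/8, 30/13,10, 31 , 36, 62,  67]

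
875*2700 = 2362500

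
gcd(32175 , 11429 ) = 11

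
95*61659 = 5857605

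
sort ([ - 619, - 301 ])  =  [-619, - 301]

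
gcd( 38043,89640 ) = 27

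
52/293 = 52/293 = 0.18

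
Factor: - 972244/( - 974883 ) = 10684/10713= 2^2*3^( - 1)*2671^1 * 3571^( - 1 ) 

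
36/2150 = 18/1075 = 0.02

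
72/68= 1 + 1/17 = 1.06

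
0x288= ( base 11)53A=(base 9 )800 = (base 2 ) 1010001000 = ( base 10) 648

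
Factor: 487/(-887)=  - 487^1*887^(-1)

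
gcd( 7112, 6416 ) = 8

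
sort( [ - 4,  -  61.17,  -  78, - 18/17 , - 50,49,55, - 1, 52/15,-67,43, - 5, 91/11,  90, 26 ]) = [ - 78, - 67  , - 61.17, - 50, - 5,-4, - 18/17,-1, 52/15, 91/11,26,43, 49, 55,  90 ]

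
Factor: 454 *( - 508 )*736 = - 2^8*23^1 * 127^1 * 227^1 = - 169745152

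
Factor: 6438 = 2^1*3^1*29^1 * 37^1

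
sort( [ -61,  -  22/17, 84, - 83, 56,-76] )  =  [-83 ,  -  76, - 61, - 22/17,56,  84 ] 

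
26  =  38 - 12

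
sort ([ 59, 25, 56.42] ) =[25,56.42, 59]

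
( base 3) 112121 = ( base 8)612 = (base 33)bv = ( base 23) H3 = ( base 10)394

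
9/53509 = 9/53509  =  0.00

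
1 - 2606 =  - 2605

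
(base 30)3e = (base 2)1101000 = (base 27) 3n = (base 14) 76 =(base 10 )104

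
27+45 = 72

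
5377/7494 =5377/7494 =0.72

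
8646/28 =308+11/14  =  308.79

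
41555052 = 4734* 8778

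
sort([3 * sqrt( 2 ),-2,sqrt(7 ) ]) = [-2, sqrt( 7), 3*sqrt(2 )]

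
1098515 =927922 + 170593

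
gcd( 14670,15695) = 5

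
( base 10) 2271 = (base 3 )10010010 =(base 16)8DF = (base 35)1TV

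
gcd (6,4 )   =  2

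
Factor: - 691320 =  - 2^3*3^1*5^1*7^1*823^1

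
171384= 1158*148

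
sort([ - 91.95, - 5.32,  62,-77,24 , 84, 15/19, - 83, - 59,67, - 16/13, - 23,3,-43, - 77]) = [ - 91.95, - 83, - 77,  -  77, - 59 ,-43, - 23, - 5.32, - 16/13, 15/19 , 3, 24,62,67,84]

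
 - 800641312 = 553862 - 801195174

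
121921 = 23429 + 98492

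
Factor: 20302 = 2^1*10151^1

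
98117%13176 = 5885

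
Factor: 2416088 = 2^3*61^1 * 4951^1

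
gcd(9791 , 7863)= 1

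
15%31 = 15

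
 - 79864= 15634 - 95498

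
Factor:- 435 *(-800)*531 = 2^5  *3^3*5^3*29^1*59^1 = 184788000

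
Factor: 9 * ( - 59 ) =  - 3^2*59^1 =-  531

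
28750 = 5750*5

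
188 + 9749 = 9937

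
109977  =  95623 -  - 14354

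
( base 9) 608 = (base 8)756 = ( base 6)2142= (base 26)J0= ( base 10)494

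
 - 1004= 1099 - 2103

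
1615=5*323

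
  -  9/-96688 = 9/96688 =0.00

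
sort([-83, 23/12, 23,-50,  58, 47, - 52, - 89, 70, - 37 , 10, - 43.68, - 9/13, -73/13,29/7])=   [ - 89, - 83, -52,-50,  -  43.68,-37, - 73/13, - 9/13, 23/12,29/7, 10,23,  47,58, 70 ]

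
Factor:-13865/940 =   -  2^(-2)*59^1  =  - 59/4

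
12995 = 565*23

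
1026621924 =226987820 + 799634104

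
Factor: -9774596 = - 2^2*13^1*187973^1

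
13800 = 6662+7138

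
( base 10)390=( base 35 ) B5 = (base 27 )EC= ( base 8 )606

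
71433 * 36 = 2571588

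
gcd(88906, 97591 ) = 1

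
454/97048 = 227/48524=0.00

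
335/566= 335/566 = 0.59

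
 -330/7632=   -  1+1217/1272 = - 0.04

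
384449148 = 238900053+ 145549095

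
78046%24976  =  3118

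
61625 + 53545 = 115170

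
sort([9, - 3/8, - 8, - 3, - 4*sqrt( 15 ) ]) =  [-4*sqrt( 15 ), - 8, - 3, - 3/8,9]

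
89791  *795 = 71383845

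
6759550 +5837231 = 12596781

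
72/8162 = 36/4081 = 0.01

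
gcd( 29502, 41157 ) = 9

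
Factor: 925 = 5^2 * 37^1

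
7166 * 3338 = 23920108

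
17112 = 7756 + 9356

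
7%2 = 1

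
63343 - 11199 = 52144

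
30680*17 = 521560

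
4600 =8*575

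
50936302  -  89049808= - 38113506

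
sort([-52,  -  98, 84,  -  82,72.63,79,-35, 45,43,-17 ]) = [ - 98,-82, - 52,-35, -17,43,  45, 72.63,79,84]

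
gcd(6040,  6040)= 6040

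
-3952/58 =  - 1976/29 = - 68.14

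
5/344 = 5/344 = 0.01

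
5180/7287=740/1041 = 0.71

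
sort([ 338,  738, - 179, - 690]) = [ - 690, - 179 , 338, 738]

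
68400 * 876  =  59918400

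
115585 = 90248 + 25337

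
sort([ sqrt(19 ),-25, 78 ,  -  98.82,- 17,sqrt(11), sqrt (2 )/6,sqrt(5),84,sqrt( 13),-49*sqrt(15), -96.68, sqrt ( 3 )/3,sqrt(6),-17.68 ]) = [ - 49*sqrt(15),-98.82, - 96.68, - 25, - 17.68, - 17, sqrt( 2)/6,sqrt( 3)/3,sqrt( 5),  sqrt( 6),sqrt(11 ), sqrt(13), sqrt(19),  78, 84]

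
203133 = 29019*7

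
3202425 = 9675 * 331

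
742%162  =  94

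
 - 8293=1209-9502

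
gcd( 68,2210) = 34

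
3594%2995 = 599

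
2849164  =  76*37489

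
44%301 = 44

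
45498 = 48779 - 3281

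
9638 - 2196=7442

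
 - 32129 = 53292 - 85421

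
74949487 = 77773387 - 2823900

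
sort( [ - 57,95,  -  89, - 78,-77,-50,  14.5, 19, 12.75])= [ - 89 , - 78, - 77, - 57, - 50,12.75, 14.5, 19,95 ]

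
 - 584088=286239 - 870327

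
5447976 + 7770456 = 13218432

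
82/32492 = 41/16246 = 0.00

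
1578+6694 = 8272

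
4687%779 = 13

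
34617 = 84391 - 49774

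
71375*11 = 785125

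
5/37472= 5/37472 =0.00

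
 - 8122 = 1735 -9857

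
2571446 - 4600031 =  - 2028585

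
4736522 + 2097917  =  6834439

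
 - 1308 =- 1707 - -399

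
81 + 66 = 147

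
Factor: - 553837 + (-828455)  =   - 2^2*3^3*12799^1 = - 1382292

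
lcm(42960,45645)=730320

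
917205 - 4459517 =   -  3542312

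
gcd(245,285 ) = 5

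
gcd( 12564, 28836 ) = 36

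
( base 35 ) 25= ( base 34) 27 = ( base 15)50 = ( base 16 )4B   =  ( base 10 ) 75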